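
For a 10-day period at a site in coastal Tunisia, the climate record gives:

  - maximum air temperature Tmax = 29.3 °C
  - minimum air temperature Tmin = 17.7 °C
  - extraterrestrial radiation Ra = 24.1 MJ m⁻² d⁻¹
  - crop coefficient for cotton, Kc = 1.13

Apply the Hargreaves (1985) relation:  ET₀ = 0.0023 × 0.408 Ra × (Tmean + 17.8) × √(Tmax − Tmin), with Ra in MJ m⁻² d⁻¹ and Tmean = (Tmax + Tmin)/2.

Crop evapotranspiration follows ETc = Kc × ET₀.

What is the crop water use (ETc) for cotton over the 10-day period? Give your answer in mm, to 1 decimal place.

35.9 mm

Tmean = (29.3 + 17.7)/2 = 23.50 °C
0.408 Ra = 0.408 × 24.1 = 9.8328 mm/d equivalent
ET₀ = 0.0023 × 9.8328 × (23.50 + 17.8) × √11.6 = 0.0023 × 9.8328 × 41.30 × 3.4059 = 3.1812 mm/d
ETc = Kc × ET₀ = 1.13 × 3.1812 = 3.5948 mm/d
Over 10 days: 3.5948 × 10 = 35.948 mm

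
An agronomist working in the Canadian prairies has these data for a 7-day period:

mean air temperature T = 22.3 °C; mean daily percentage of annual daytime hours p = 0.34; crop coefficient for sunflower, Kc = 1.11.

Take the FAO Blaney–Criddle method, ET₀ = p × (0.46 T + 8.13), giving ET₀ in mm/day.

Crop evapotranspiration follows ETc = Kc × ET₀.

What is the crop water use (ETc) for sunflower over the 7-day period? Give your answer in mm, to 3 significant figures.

48.6 mm

ET₀ = 0.34 × (0.46 × 22.3 + 8.13) = 0.34 × 18.388 = 6.2519 mm/d
ETc = Kc × ET₀ = 1.11 × 6.2519 = 6.9396 mm/d
Over 7 days: 6.9396 × 7 = 48.577 mm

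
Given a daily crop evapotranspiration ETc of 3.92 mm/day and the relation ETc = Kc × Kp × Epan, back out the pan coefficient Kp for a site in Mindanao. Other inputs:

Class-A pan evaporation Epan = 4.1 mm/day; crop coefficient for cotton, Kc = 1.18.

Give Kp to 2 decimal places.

ETc = Kc × Kp × Epan  ⇒  Kp = ETc / (Kc × Epan)
Kp = 3.92 / (1.18 × 4.1) = 3.92 / 4.838 = 0.8103

0.81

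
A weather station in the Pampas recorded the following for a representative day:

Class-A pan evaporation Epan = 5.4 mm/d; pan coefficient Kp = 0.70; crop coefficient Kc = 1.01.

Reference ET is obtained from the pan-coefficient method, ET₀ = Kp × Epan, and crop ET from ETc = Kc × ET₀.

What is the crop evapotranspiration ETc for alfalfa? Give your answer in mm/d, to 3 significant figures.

3.82 mm/d

ET₀ = 0.70 × 5.4 = 3.7800 mm/d
ETc = Kc × ET₀ = 1.01 × 3.7800 = 3.8178 mm/d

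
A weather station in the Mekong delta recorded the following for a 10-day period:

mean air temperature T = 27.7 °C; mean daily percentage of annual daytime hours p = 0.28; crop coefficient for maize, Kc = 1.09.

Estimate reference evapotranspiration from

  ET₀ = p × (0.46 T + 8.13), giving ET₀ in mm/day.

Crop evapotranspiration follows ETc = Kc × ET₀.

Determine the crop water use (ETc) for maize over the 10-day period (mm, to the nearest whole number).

ET₀ = 0.28 × (0.46 × 27.7 + 8.13) = 0.28 × 20.872 = 5.8442 mm/d
ETc = Kc × ET₀ = 1.09 × 5.8442 = 6.3702 mm/d
Over 10 days: 6.3702 × 10 = 63.702 mm

64 mm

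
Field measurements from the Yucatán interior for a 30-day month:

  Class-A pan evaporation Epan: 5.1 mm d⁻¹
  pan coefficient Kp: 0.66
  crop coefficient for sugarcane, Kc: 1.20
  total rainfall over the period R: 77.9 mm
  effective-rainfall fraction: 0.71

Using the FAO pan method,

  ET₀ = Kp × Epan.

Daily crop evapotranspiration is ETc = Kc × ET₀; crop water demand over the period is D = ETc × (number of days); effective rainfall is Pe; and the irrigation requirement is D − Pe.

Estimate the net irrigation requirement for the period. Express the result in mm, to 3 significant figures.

65.9 mm

ET₀ = 0.66 × 5.1 = 3.3660 mm/d
ETc = Kc × ET₀ = 1.20 × 3.3660 = 4.0392 mm/d
Crop demand D = ETc × 30 d = 4.0392 × 30 = 121.176 mm
Pe = 0.71 × 77.9 = 55.309 mm
D − Pe = 121.176 − 55.309 = 65.867 mm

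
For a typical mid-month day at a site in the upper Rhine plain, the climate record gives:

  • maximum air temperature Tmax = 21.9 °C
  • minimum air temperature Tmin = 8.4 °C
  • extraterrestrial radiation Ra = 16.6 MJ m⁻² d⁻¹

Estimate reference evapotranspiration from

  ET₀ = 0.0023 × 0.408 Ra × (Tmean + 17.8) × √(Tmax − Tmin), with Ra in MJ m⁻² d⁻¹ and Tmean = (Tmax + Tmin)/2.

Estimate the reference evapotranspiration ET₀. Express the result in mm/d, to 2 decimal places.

Tmean = (21.9 + 8.4)/2 = 15.15 °C
0.408 Ra = 0.408 × 16.6 = 6.7728 mm/d equivalent
ET₀ = 0.0023 × 6.7728 × (15.15 + 17.8) × √13.5 = 0.0023 × 6.7728 × 32.95 × 3.6742 = 1.8859 mm/d

1.89 mm/d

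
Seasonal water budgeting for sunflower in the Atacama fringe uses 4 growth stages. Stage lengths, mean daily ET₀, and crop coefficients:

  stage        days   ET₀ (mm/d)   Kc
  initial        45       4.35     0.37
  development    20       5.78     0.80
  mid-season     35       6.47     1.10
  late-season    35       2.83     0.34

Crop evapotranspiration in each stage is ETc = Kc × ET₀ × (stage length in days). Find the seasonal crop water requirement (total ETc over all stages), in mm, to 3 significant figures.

448 mm

initial: 0.37 × 4.35 × 45 = 72.43 mm
development: 0.80 × 5.78 × 20 = 92.48 mm
mid-season: 1.10 × 6.47 × 35 = 249.10 mm
late-season: 0.34 × 2.83 × 35 = 33.68 mm
Seasonal total = 447.69 mm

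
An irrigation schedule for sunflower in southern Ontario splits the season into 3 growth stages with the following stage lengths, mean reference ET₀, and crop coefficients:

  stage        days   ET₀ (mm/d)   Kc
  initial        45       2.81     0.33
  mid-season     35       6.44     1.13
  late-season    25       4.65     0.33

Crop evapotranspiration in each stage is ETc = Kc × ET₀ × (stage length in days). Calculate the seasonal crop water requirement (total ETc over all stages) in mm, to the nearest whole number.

initial: 0.33 × 2.81 × 45 = 41.73 mm
mid-season: 1.13 × 6.44 × 35 = 254.70 mm
late-season: 0.33 × 4.65 × 25 = 38.36 mm
Seasonal total = 334.79 mm

335 mm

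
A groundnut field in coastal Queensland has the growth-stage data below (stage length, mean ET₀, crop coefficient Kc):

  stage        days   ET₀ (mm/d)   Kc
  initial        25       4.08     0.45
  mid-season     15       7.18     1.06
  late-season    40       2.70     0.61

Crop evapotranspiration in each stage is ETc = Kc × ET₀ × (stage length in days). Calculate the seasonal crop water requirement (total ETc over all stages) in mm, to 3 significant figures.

initial: 0.45 × 4.08 × 25 = 45.90 mm
mid-season: 1.06 × 7.18 × 15 = 114.16 mm
late-season: 0.61 × 2.70 × 40 = 65.88 mm
Seasonal total = 225.94 mm

226 mm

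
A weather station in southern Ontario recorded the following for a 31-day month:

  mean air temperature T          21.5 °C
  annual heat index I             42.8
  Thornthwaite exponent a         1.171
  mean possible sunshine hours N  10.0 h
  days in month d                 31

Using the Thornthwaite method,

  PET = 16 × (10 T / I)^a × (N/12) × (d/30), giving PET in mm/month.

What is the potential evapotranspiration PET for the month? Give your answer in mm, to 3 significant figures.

10T/I = 10 × 21.5 / 42.8 = 5.0234
(10T/I)^a = 5.0234^1.171 = 6.6202
Uncorrected PET = 16 × 6.6202 = 105.923 mm
Correction = (N/12)(d/30) = (10.0/12)(31/30) = 0.8611
PET = 105.923 × 0.8611 = 91.210 mm/month

91.2 mm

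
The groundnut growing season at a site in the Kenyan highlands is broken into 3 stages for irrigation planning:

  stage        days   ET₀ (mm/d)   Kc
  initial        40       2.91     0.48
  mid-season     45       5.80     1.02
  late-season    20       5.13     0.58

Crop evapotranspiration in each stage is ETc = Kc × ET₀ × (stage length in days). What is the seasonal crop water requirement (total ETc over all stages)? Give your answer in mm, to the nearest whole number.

initial: 0.48 × 2.91 × 40 = 55.87 mm
mid-season: 1.02 × 5.80 × 45 = 266.22 mm
late-season: 0.58 × 5.13 × 20 = 59.51 mm
Seasonal total = 381.60 mm

382 mm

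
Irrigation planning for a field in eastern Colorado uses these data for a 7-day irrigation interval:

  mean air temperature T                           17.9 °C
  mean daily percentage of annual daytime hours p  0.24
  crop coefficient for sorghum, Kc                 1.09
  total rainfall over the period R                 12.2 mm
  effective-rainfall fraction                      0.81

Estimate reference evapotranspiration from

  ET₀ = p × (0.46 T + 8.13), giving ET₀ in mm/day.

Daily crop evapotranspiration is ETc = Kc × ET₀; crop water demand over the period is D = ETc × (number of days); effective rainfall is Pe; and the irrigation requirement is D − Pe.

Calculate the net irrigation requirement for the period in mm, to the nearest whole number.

ET₀ = 0.24 × (0.46 × 17.9 + 8.13) = 0.24 × 16.364 = 3.9274 mm/d
ETc = Kc × ET₀ = 1.09 × 3.9274 = 4.2809 mm/d
Crop demand D = ETc × 7 d = 4.2809 × 7 = 29.966 mm
Pe = 0.81 × 12.2 = 9.882 mm
D − Pe = 29.966 − 9.882 = 20.084 mm

20 mm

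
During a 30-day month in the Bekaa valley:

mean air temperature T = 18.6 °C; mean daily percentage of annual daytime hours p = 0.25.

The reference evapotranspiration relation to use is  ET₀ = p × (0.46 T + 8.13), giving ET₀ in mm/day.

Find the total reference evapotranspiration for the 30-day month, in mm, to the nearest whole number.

125 mm

ET₀ = 0.25 × (0.46 × 18.6 + 8.13) = 0.25 × 16.686 = 4.1715 mm/d
Monthly total = 4.1715 × 30 = 125.145 mm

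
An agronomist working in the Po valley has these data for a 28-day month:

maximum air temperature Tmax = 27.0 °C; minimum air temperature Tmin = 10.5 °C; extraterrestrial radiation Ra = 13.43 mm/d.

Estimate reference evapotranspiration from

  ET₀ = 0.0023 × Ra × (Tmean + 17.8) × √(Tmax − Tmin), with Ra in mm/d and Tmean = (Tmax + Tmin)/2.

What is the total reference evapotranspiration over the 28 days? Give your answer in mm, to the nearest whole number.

Tmean = (27.0 + 10.5)/2 = 18.75 °C
ET₀ = 0.0023 × 13.43 × (18.75 + 17.8) × √16.5 = 0.0023 × 13.43 × 36.55 × 4.0620 = 4.5860 mm/d
Over 28 days: 4.5860 × 28 = 128.408 mm

128 mm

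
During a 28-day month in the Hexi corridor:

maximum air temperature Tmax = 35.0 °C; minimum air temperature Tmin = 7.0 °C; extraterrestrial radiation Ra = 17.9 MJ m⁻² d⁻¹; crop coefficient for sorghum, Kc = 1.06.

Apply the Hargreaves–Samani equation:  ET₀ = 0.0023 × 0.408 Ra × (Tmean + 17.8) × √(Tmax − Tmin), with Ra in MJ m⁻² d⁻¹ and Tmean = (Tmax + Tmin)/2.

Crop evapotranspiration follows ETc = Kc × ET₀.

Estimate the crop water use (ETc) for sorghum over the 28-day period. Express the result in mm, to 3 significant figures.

Tmean = (35.0 + 7.0)/2 = 21.00 °C
0.408 Ra = 0.408 × 17.9 = 7.3032 mm/d equivalent
ET₀ = 0.0023 × 7.3032 × (21.00 + 17.8) × √28.0 = 0.0023 × 7.3032 × 38.80 × 5.2915 = 3.4487 mm/d
ETc = Kc × ET₀ = 1.06 × 3.4487 = 3.6556 mm/d
Over 28 days: 3.6556 × 28 = 102.357 mm

102 mm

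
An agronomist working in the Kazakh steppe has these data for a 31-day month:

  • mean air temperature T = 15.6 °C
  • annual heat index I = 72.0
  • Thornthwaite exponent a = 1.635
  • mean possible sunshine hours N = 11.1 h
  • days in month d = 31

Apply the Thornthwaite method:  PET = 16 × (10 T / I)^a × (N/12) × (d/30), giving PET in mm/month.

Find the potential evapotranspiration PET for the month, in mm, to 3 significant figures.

10T/I = 10 × 15.6 / 72.0 = 2.1667
(10T/I)^a = 2.1667^1.635 = 3.5402
Uncorrected PET = 16 × 3.5402 = 56.643 mm
Correction = (N/12)(d/30) = (11.1/12)(31/30) = 0.9558
PET = 56.643 × 0.9558 = 54.139 mm/month

54.1 mm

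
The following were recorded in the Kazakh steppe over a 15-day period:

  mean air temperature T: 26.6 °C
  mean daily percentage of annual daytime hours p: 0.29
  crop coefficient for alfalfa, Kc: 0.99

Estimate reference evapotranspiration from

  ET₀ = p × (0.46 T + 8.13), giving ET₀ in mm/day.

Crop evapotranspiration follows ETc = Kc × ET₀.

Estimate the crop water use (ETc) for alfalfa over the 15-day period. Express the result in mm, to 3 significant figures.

ET₀ = 0.29 × (0.46 × 26.6 + 8.13) = 0.29 × 20.366 = 5.9061 mm/d
ETc = Kc × ET₀ = 0.99 × 5.9061 = 5.8470 mm/d
Over 15 days: 5.8470 × 15 = 87.705 mm

87.7 mm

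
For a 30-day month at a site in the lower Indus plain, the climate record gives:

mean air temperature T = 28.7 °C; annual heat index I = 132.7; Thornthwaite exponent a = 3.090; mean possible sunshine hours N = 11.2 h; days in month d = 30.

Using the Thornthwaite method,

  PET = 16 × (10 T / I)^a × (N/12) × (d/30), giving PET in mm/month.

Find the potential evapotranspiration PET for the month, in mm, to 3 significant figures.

10T/I = 10 × 28.7 / 132.7 = 2.1628
(10T/I)^a = 2.1628^3.090 = 10.8443
Uncorrected PET = 16 × 10.8443 = 173.509 mm
Correction = (N/12)(d/30) = (11.2/12)(30/30) = 0.9333
PET = 173.509 × 0.9333 = 161.936 mm/month

162 mm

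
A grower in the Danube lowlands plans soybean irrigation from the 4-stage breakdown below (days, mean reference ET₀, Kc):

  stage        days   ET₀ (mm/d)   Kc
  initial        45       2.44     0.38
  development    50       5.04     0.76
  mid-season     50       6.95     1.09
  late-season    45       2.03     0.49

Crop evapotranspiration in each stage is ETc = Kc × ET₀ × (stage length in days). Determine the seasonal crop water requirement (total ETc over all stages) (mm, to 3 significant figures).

657 mm

initial: 0.38 × 2.44 × 45 = 41.72 mm
development: 0.76 × 5.04 × 50 = 191.52 mm
mid-season: 1.09 × 6.95 × 50 = 378.78 mm
late-season: 0.49 × 2.03 × 45 = 44.76 mm
Seasonal total = 656.78 mm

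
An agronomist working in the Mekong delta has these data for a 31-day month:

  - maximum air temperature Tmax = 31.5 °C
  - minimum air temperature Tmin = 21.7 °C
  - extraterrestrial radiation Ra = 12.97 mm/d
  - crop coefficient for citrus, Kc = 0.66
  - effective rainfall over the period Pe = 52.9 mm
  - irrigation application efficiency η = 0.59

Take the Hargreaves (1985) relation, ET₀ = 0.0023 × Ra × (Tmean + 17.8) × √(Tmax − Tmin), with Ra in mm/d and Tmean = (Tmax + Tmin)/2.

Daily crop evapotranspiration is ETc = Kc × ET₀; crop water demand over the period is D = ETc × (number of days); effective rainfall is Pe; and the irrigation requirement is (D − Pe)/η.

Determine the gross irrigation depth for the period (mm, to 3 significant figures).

54.1 mm

Tmean = (31.5 + 21.7)/2 = 26.60 °C
ET₀ = 0.0023 × 12.97 × (26.60 + 17.8) × √9.8 = 0.0023 × 12.97 × 44.40 × 3.1305 = 4.1463 mm/d
ETc = Kc × ET₀ = 0.66 × 4.1463 = 2.7366 mm/d
Crop demand D = ETc × 31 d = 2.7366 × 31 = 84.835 mm
D − Pe = 84.835 − 52.9 = 31.935 mm
Gross irrigation = 31.935 / 0.59 = 54.127 mm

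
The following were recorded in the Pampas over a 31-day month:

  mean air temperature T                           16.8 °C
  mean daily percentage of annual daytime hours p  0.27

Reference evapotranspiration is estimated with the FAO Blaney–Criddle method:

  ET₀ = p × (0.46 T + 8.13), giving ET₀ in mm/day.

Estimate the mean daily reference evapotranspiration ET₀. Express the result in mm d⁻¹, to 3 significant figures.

ET₀ = 0.27 × (0.46 × 16.8 + 8.13) = 0.27 × 15.858 = 4.2817 mm/d

4.28 mm d⁻¹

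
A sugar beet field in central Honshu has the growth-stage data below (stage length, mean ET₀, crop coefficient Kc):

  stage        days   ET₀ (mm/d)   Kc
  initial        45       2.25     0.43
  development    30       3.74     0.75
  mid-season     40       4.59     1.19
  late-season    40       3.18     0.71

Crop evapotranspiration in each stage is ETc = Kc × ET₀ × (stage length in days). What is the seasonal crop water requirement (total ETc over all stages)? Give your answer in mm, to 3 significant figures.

initial: 0.43 × 2.25 × 45 = 43.54 mm
development: 0.75 × 3.74 × 30 = 84.15 mm
mid-season: 1.19 × 4.59 × 40 = 218.48 mm
late-season: 0.71 × 3.18 × 40 = 90.31 mm
Seasonal total = 436.48 mm

436 mm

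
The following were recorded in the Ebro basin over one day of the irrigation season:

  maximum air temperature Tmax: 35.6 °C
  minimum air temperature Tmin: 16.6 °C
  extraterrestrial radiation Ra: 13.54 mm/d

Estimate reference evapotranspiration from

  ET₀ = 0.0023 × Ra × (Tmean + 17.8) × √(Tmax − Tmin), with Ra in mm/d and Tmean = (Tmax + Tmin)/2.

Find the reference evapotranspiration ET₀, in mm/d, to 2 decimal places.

Tmean = (35.6 + 16.6)/2 = 26.10 °C
ET₀ = 0.0023 × 13.54 × (26.10 + 17.8) × √19.0 = 0.0023 × 13.54 × 43.90 × 4.3589 = 5.9592 mm/d

5.96 mm/d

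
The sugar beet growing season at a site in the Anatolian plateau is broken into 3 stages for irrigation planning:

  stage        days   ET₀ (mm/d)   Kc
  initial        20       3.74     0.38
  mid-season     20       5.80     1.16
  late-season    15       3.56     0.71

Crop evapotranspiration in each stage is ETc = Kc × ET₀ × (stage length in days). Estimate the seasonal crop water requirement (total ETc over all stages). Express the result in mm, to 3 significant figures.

201 mm

initial: 0.38 × 3.74 × 20 = 28.42 mm
mid-season: 1.16 × 5.80 × 20 = 134.56 mm
late-season: 0.71 × 3.56 × 15 = 37.91 mm
Seasonal total = 200.89 mm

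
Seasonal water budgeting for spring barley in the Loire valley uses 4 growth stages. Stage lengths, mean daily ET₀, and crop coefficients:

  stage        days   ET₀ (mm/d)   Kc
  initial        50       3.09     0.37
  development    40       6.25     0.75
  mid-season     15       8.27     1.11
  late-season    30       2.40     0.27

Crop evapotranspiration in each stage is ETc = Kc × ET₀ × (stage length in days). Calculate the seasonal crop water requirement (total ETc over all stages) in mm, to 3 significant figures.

initial: 0.37 × 3.09 × 50 = 57.17 mm
development: 0.75 × 6.25 × 40 = 187.50 mm
mid-season: 1.11 × 8.27 × 15 = 137.70 mm
late-season: 0.27 × 2.40 × 30 = 19.44 mm
Seasonal total = 401.81 mm

402 mm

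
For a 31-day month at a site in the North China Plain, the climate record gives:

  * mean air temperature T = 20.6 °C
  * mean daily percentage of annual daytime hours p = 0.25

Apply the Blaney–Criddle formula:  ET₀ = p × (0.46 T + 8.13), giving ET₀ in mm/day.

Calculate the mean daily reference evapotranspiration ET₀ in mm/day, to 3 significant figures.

ET₀ = 0.25 × (0.46 × 20.6 + 8.13) = 0.25 × 17.606 = 4.4015 mm/d

4.40 mm/day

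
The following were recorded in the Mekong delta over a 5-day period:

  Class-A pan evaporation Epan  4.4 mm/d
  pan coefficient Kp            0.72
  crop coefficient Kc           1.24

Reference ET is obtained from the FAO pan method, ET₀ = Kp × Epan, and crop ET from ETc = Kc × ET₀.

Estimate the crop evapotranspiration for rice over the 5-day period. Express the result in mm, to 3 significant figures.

19.6 mm

ET₀ = 0.72 × 4.4 = 3.1680 mm/d
ETc = Kc × ET₀ = 1.24 × 3.1680 = 3.9283 mm/d
Over 5 days: 3.9283 × 5 = 19.642 mm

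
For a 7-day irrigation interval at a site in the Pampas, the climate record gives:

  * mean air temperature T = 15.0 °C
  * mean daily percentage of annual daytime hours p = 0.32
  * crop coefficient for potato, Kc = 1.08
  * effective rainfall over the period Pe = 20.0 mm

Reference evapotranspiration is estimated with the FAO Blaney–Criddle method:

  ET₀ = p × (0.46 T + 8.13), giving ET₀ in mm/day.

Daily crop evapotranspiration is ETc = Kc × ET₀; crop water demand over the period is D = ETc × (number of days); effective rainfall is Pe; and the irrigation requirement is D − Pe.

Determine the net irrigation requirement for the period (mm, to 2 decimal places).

16.36 mm

ET₀ = 0.32 × (0.46 × 15.0 + 8.13) = 0.32 × 15.030 = 4.8096 mm/d
ETc = Kc × ET₀ = 1.08 × 4.8096 = 5.1944 mm/d
Crop demand D = ETc × 7 d = 5.1944 × 7 = 36.361 mm
D − Pe = 36.361 − 20.0 = 16.361 mm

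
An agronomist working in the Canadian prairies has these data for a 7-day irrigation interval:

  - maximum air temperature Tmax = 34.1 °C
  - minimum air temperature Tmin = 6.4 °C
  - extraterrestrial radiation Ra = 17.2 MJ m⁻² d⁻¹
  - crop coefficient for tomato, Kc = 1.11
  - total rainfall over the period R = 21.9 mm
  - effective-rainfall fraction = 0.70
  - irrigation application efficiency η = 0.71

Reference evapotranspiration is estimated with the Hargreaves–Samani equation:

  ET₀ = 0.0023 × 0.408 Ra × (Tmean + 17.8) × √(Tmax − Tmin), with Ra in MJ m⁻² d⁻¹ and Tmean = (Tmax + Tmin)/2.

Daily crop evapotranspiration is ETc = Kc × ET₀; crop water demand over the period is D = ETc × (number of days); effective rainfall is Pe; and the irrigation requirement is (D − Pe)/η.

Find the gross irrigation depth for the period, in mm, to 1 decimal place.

13.8 mm

Tmean = (34.1 + 6.4)/2 = 20.25 °C
0.408 Ra = 0.408 × 17.2 = 7.0176 mm/d equivalent
ET₀ = 0.0023 × 7.0176 × (20.25 + 17.8) × √27.7 = 0.0023 × 7.0176 × 38.05 × 5.2631 = 3.2323 mm/d
ETc = Kc × ET₀ = 1.11 × 3.2323 = 3.5879 mm/d
Crop demand D = ETc × 7 d = 3.5879 × 7 = 25.115 mm
Pe = 0.70 × 21.9 = 15.330 mm
D − Pe = 25.115 − 15.330 = 9.785 mm
Gross irrigation = 9.785 / 0.71 = 13.782 mm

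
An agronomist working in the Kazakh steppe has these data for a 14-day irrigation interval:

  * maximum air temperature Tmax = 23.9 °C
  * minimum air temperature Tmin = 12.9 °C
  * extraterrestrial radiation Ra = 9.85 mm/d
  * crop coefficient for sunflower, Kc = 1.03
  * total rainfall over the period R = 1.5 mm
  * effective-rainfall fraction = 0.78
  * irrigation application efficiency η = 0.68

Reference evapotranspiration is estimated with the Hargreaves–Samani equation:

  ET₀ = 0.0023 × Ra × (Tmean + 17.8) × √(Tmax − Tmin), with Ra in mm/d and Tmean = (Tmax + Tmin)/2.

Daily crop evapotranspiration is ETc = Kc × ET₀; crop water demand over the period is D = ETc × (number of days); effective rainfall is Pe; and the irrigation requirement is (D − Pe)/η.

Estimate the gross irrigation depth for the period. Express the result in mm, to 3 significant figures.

Tmean = (23.9 + 12.9)/2 = 18.40 °C
ET₀ = 0.0023 × 9.85 × (18.40 + 17.8) × √11.0 = 0.0023 × 9.85 × 36.20 × 3.3166 = 2.7200 mm/d
ETc = Kc × ET₀ = 1.03 × 2.7200 = 2.8016 mm/d
Crop demand D = ETc × 14 d = 2.8016 × 14 = 39.222 mm
Pe = 0.78 × 1.5 = 1.170 mm
D − Pe = 39.222 − 1.170 = 38.052 mm
Gross irrigation = 38.052 / 0.68 = 55.959 mm

56.0 mm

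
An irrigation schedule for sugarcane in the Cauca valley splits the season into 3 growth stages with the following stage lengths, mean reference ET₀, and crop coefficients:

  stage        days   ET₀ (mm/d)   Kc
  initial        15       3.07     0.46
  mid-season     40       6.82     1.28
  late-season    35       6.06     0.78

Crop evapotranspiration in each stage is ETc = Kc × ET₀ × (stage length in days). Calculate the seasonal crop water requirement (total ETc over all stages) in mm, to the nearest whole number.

initial: 0.46 × 3.07 × 15 = 21.18 mm
mid-season: 1.28 × 6.82 × 40 = 349.18 mm
late-season: 0.78 × 6.06 × 35 = 165.44 mm
Seasonal total = 535.80 mm

536 mm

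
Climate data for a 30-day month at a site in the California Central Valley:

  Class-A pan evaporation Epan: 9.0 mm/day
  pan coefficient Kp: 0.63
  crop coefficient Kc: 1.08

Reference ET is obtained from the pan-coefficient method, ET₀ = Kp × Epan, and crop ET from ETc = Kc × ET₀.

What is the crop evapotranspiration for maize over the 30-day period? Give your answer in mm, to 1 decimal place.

183.7 mm

ET₀ = 0.63 × 9.0 = 5.6700 mm/d
ETc = Kc × ET₀ = 1.08 × 5.6700 = 6.1236 mm/d
Over 30 days: 6.1236 × 30 = 183.708 mm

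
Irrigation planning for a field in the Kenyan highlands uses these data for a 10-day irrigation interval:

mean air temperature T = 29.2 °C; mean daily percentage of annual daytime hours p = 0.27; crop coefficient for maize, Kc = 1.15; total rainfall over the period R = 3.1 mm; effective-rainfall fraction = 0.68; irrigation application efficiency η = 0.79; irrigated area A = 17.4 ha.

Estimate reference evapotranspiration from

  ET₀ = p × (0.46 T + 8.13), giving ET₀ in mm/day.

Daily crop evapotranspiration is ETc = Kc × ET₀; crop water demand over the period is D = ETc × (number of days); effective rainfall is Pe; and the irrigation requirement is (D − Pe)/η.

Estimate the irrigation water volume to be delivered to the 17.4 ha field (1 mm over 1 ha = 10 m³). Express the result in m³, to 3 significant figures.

ET₀ = 0.27 × (0.46 × 29.2 + 8.13) = 0.27 × 21.562 = 5.8217 mm/d
ETc = Kc × ET₀ = 1.15 × 5.8217 = 6.6950 mm/d
Crop demand D = ETc × 10 d = 6.6950 × 10 = 66.950 mm
Pe = 0.68 × 3.1 = 2.108 mm
D − Pe = 66.950 − 2.108 = 64.842 mm
Gross irrigation = 64.842 / 0.79 = 82.078 mm
Volume = 82.078 mm × 17.4 ha × 10 = 14281.6 m³

14300 m³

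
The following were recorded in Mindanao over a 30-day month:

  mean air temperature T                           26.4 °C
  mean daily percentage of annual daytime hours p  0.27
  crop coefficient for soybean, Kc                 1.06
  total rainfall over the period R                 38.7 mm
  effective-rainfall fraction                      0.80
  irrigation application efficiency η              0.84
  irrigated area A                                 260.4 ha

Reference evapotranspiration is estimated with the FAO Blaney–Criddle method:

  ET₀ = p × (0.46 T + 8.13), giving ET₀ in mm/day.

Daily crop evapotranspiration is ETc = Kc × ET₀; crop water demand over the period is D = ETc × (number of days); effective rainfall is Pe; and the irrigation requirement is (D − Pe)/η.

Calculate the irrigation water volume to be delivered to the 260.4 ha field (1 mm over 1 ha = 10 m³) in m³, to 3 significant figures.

ET₀ = 0.27 × (0.46 × 26.4 + 8.13) = 0.27 × 20.274 = 5.4740 mm/d
ETc = Kc × ET₀ = 1.06 × 5.4740 = 5.8024 mm/d
Crop demand D = ETc × 30 d = 5.8024 × 30 = 174.072 mm
Pe = 0.80 × 38.7 = 30.960 mm
D − Pe = 174.072 − 30.960 = 143.112 mm
Gross irrigation = 143.112 / 0.84 = 170.371 mm
Volume = 170.371 mm × 260.4 ha × 10 = 443646.1 m³

444000 m³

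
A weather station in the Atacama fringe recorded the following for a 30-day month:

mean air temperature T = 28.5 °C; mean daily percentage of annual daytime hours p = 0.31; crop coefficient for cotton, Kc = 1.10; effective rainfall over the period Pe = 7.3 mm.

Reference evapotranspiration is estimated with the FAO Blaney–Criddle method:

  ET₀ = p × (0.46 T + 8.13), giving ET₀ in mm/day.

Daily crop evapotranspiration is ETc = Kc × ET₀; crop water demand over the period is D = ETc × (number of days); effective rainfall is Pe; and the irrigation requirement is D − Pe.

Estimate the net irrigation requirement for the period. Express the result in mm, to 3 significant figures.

210 mm

ET₀ = 0.31 × (0.46 × 28.5 + 8.13) = 0.31 × 21.240 = 6.5844 mm/d
ETc = Kc × ET₀ = 1.10 × 6.5844 = 7.2428 mm/d
Crop demand D = ETc × 30 d = 7.2428 × 30 = 217.284 mm
D − Pe = 217.284 − 7.3 = 209.984 mm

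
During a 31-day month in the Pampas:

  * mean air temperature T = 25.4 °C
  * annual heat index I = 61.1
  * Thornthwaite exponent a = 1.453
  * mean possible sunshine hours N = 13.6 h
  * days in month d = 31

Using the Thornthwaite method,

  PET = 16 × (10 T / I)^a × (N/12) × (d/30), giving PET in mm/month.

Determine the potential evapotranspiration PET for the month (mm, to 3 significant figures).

10T/I = 10 × 25.4 / 61.1 = 4.1571
(10T/I)^a = 4.1571^1.453 = 7.9269
Uncorrected PET = 16 × 7.9269 = 126.830 mm
Correction = (N/12)(d/30) = (13.6/12)(31/30) = 1.1711
PET = 126.830 × 1.1711 = 148.531 mm/month

149 mm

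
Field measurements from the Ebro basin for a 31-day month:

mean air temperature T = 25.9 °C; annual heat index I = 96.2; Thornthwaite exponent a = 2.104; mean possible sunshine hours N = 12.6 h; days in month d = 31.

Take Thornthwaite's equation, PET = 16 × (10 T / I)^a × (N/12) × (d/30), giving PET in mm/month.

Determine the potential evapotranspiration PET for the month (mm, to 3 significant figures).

139 mm

10T/I = 10 × 25.9 / 96.2 = 2.6923
(10T/I)^a = 2.6923^2.104 = 8.0349
Uncorrected PET = 16 × 8.0349 = 128.558 mm
Correction = (N/12)(d/30) = (12.6/12)(31/30) = 1.0850
PET = 128.558 × 1.0850 = 139.485 mm/month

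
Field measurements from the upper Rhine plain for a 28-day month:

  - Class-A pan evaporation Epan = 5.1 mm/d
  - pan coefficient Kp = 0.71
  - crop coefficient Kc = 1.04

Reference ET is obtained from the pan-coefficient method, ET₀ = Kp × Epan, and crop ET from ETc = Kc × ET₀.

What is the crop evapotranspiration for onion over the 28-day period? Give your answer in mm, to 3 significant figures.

ET₀ = 0.71 × 5.1 = 3.6210 mm/d
ETc = Kc × ET₀ = 1.04 × 3.6210 = 3.7658 mm/d
Over 28 days: 3.7658 × 28 = 105.442 mm

105 mm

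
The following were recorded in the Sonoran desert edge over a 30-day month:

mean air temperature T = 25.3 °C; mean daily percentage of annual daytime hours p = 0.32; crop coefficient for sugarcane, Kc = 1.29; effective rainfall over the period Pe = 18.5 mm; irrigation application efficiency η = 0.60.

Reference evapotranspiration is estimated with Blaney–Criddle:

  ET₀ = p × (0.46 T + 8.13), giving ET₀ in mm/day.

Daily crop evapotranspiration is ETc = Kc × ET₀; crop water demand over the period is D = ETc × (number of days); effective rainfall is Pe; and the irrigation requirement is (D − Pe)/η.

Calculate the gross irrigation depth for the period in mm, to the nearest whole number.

377 mm

ET₀ = 0.32 × (0.46 × 25.3 + 8.13) = 0.32 × 19.768 = 6.3258 mm/d
ETc = Kc × ET₀ = 1.29 × 6.3258 = 8.1603 mm/d
Crop demand D = ETc × 30 d = 8.1603 × 30 = 244.809 mm
D − Pe = 244.809 − 18.5 = 226.309 mm
Gross irrigation = 226.309 / 0.60 = 377.182 mm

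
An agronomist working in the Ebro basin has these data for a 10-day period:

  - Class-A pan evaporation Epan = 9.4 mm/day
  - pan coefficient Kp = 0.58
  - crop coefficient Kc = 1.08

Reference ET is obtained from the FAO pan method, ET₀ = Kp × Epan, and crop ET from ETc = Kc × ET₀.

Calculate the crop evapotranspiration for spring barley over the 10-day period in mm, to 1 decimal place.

58.9 mm

ET₀ = 0.58 × 9.4 = 5.4520 mm/d
ETc = Kc × ET₀ = 1.08 × 5.4520 = 5.8882 mm/d
Over 10 days: 5.8882 × 10 = 58.882 mm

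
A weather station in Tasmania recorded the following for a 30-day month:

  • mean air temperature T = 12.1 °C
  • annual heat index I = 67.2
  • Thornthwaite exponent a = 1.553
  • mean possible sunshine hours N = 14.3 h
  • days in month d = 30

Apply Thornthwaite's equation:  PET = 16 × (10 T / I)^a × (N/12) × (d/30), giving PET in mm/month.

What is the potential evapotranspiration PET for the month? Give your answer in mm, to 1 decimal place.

10T/I = 10 × 12.1 / 67.2 = 1.8006
(10T/I)^a = 1.8006^1.553 = 2.4927
Uncorrected PET = 16 × 2.4927 = 39.883 mm
Correction = (N/12)(d/30) = (14.3/12)(30/30) = 1.1917
PET = 39.883 × 1.1917 = 47.529 mm/month

47.5 mm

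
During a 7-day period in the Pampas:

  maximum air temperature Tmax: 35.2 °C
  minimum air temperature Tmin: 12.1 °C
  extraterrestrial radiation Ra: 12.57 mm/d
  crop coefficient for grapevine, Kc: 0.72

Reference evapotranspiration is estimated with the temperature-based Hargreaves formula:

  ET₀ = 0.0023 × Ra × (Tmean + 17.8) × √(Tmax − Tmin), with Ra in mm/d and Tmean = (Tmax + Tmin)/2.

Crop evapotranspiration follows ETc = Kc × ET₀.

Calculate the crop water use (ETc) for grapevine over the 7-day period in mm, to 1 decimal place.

Tmean = (35.2 + 12.1)/2 = 23.65 °C
ET₀ = 0.0023 × 12.57 × (23.65 + 17.8) × √23.1 = 0.0023 × 12.57 × 41.45 × 4.8062 = 5.7596 mm/d
ETc = Kc × ET₀ = 0.72 × 5.7596 = 4.1469 mm/d
Over 7 days: 4.1469 × 7 = 29.028 mm

29.0 mm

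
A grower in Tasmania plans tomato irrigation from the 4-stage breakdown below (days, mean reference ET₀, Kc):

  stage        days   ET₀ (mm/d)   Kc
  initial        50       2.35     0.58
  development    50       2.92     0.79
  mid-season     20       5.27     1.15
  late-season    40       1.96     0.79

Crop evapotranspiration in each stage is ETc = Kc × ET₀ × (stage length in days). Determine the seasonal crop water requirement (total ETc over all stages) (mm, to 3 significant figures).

initial: 0.58 × 2.35 × 50 = 68.15 mm
development: 0.79 × 2.92 × 50 = 115.34 mm
mid-season: 1.15 × 5.27 × 20 = 121.21 mm
late-season: 0.79 × 1.96 × 40 = 61.94 mm
Seasonal total = 366.64 mm

367 mm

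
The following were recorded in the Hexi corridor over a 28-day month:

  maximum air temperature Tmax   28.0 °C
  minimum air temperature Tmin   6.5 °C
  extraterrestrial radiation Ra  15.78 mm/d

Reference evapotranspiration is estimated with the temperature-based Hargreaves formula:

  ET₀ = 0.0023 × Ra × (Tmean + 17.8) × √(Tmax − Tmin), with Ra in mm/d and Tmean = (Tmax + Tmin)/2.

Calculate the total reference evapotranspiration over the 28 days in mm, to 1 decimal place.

Tmean = (28.0 + 6.5)/2 = 17.25 °C
ET₀ = 0.0023 × 15.78 × (17.25 + 17.8) × √21.5 = 0.0023 × 15.78 × 35.05 × 4.6368 = 5.8985 mm/d
Over 28 days: 5.8985 × 28 = 165.158 mm

165.2 mm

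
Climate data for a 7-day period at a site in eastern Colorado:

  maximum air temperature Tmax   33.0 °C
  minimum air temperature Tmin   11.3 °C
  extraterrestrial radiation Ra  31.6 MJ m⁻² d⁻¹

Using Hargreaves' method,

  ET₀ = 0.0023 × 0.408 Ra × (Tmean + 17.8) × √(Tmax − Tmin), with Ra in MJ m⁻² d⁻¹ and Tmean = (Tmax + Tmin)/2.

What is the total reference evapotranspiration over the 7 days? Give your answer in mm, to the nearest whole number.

Tmean = (33.0 + 11.3)/2 = 22.15 °C
0.408 Ra = 0.408 × 31.6 = 12.8928 mm/d equivalent
ET₀ = 0.0023 × 12.8928 × (22.15 + 17.8) × √21.7 = 0.0023 × 12.8928 × 39.95 × 4.6583 = 5.5185 mm/d
Over 7 days: 5.5185 × 7 = 38.630 mm

39 mm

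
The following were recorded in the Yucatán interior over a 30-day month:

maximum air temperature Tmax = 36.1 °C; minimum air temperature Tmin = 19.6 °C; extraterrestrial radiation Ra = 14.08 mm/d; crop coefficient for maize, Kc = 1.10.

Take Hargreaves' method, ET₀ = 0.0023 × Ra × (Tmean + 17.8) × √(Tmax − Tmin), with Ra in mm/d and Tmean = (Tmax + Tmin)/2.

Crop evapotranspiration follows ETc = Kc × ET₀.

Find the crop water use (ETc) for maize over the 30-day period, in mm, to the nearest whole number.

198 mm

Tmean = (36.1 + 19.6)/2 = 27.85 °C
ET₀ = 0.0023 × 14.08 × (27.85 + 17.8) × √16.5 = 0.0023 × 14.08 × 45.65 × 4.0620 = 6.0050 mm/d
ETc = Kc × ET₀ = 1.10 × 6.0050 = 6.6055 mm/d
Over 30 days: 6.6055 × 30 = 198.165 mm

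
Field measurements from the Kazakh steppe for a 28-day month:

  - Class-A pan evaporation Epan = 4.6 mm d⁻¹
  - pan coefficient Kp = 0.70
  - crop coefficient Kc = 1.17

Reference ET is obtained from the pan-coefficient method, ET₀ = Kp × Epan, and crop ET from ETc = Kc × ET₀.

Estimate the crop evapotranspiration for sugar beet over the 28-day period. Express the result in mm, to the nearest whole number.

105 mm

ET₀ = 0.70 × 4.6 = 3.2200 mm/d
ETc = Kc × ET₀ = 1.17 × 3.2200 = 3.7674 mm/d
Over 28 days: 3.7674 × 28 = 105.487 mm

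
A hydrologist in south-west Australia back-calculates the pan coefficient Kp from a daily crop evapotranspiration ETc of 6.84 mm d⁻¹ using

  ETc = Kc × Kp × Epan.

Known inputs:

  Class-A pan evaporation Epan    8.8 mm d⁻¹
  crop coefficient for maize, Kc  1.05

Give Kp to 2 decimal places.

ETc = Kc × Kp × Epan  ⇒  Kp = ETc / (Kc × Epan)
Kp = 6.84 / (1.05 × 8.8) = 6.84 / 9.240 = 0.7403

0.74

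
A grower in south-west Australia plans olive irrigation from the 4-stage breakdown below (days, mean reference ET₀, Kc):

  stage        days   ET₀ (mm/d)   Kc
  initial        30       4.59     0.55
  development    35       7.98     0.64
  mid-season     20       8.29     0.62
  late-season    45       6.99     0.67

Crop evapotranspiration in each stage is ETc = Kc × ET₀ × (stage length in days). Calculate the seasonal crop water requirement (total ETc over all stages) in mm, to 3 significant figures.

568 mm

initial: 0.55 × 4.59 × 30 = 75.74 mm
development: 0.64 × 7.98 × 35 = 178.75 mm
mid-season: 0.62 × 8.29 × 20 = 102.80 mm
late-season: 0.67 × 6.99 × 45 = 210.75 mm
Seasonal total = 568.04 mm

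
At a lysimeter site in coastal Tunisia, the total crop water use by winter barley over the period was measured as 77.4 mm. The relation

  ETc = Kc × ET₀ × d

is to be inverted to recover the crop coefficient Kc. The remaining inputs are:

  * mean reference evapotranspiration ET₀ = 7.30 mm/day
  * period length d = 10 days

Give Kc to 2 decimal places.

1.06

ETc = Kc × ET₀ × d  ⇒  Kc = ETc / (ET₀ × d)
Kc = 77.4 / (7.30 × 10) = 77.4 / 73.00 = 1.0603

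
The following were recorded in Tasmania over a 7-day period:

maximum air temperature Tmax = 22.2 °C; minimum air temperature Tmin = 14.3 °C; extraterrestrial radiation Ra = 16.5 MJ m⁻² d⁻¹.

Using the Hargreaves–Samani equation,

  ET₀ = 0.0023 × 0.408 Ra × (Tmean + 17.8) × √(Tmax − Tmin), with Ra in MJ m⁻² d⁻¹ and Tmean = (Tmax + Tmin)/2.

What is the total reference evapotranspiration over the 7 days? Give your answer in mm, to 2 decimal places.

Tmean = (22.2 + 14.3)/2 = 18.25 °C
0.408 Ra = 0.408 × 16.5 = 6.7320 mm/d equivalent
ET₀ = 0.0023 × 6.7320 × (18.25 + 17.8) × √7.9 = 0.0023 × 6.7320 × 36.05 × 2.8107 = 1.5689 mm/d
Over 7 days: 1.5689 × 7 = 10.982 mm

10.98 mm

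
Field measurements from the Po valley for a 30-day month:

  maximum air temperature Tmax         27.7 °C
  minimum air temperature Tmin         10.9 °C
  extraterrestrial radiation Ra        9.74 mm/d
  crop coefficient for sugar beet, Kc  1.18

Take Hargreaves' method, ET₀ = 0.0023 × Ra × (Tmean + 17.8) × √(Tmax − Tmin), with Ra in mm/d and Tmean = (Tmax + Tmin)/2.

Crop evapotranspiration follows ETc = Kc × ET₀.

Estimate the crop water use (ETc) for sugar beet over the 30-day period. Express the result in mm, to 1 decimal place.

120.6 mm

Tmean = (27.7 + 10.9)/2 = 19.30 °C
ET₀ = 0.0023 × 9.74 × (19.30 + 17.8) × √16.8 = 0.0023 × 9.74 × 37.10 × 4.0988 = 3.4066 mm/d
ETc = Kc × ET₀ = 1.18 × 3.4066 = 4.0198 mm/d
Over 30 days: 4.0198 × 30 = 120.594 mm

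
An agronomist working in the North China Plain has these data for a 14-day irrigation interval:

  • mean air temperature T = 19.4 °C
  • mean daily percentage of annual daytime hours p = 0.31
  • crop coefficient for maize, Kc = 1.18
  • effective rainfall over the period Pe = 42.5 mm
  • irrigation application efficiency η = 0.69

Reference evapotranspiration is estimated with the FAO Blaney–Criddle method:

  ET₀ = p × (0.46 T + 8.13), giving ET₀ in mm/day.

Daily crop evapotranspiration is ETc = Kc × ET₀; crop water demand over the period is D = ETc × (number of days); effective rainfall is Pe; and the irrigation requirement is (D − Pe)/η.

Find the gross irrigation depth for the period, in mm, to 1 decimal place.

65.0 mm

ET₀ = 0.31 × (0.46 × 19.4 + 8.13) = 0.31 × 17.054 = 5.2867 mm/d
ETc = Kc × ET₀ = 1.18 × 5.2867 = 6.2383 mm/d
Crop demand D = ETc × 14 d = 6.2383 × 14 = 87.336 mm
D − Pe = 87.336 − 42.5 = 44.836 mm
Gross irrigation = 44.836 / 0.69 = 64.980 mm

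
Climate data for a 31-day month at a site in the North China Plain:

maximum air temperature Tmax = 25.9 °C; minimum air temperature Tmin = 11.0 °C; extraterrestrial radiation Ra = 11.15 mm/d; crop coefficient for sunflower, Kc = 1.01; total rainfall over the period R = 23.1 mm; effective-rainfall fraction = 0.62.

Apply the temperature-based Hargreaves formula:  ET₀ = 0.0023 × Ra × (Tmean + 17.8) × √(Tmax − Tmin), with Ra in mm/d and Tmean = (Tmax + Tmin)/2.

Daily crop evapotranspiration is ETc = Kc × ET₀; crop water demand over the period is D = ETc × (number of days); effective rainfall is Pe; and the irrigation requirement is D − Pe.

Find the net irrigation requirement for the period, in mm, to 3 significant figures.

98.0 mm

Tmean = (25.9 + 11.0)/2 = 18.45 °C
ET₀ = 0.0023 × 11.15 × (18.45 + 17.8) × √14.9 = 0.0023 × 11.15 × 36.25 × 3.8601 = 3.5885 mm/d
ETc = Kc × ET₀ = 1.01 × 3.5885 = 3.6244 mm/d
Crop demand D = ETc × 31 d = 3.6244 × 31 = 112.356 mm
Pe = 0.62 × 23.1 = 14.322 mm
D − Pe = 112.356 − 14.322 = 98.034 mm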